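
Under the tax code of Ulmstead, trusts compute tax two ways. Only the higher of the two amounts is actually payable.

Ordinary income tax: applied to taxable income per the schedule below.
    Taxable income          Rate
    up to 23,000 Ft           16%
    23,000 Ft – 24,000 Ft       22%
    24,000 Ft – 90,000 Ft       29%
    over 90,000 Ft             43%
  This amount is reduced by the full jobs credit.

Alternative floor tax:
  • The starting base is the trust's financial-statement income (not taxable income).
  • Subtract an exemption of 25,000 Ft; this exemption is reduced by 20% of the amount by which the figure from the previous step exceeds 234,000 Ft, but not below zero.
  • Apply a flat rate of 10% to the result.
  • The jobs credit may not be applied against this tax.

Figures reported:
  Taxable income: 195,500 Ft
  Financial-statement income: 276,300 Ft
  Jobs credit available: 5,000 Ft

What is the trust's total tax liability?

63,405 Ft

Alternative floor tax:
  Base (financial-statement income): 276,300 Ft
  Exemption: 25,000 Ft − 20% × (276,300 Ft − 234,000 Ft) = 25,000 Ft − 8,460 Ft = 16,540 Ft
  Base: 276,300 Ft − 16,540 Ft = 259,760 Ft
  259,760 Ft × 10% = 25,976 Ft

Ordinary income tax:
  23,000 Ft × 16% = 3,680 Ft
  1,000 Ft × 22% = 220 Ft
  66,000 Ft × 29% = 19,140 Ft
  105,500 Ft × 43% = 45,365 Ft
  → 68,405 Ft
  Less jobs credit 5,000 Ft → 63,405 Ft

63,405 Ft > 25,976 Ft, so the ordinary income tax governs.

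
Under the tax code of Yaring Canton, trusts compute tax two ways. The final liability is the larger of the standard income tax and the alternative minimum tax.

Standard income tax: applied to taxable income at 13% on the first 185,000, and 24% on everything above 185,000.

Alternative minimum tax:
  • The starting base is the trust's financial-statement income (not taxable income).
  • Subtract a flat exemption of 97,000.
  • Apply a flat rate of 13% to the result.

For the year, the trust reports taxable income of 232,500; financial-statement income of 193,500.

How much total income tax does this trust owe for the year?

Alternative minimum tax:
  Base (financial-statement income): 193,500
  Less exemption 97,000 → base 96,500
  96,500 × 13% = 12,545

Standard income tax:
  185,000 × 13% = 24,050
  47,500 × 24% = 11,400
  → 35,450

35,450 > 12,545, so the standard income tax governs.

35,450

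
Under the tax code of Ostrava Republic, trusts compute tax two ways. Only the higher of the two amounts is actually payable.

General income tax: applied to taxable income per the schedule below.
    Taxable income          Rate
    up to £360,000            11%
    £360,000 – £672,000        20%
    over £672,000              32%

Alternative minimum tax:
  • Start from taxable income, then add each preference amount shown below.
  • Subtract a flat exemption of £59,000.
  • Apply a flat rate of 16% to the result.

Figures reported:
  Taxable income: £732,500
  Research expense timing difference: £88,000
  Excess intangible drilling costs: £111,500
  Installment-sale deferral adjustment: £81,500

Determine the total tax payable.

Alternative minimum tax:
  Adjusted income: £732,500 + £88,000 + £111,500 + £81,500 = £1,013,500
  Less exemption £59,000 → base £954,500
  £954,500 × 16% = £152,720

General income tax:
  £360,000 × 11% = £39,600
  £312,000 × 20% = £62,400
  £60,500 × 32% = £19,360
  → £121,360

£152,720 > £121,360, so the alternative minimum tax is the binding amount.

£152,720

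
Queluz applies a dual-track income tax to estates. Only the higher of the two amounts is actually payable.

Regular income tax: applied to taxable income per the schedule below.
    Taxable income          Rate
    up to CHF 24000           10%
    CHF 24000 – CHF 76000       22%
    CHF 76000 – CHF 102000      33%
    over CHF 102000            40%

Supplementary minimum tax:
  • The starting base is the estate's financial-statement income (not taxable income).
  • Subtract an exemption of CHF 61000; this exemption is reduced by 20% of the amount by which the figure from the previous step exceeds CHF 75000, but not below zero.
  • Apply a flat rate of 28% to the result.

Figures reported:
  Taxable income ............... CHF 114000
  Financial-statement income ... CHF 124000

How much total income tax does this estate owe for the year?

Supplementary minimum tax:
  Base (financial-statement income): CHF 124000
  Exemption: CHF 61000 − 20% × (CHF 124000 − CHF 75000) = CHF 61000 − CHF 9800 = CHF 51200
  Base: CHF 124000 − CHF 51200 = CHF 72800
  CHF 72800 × 28% = CHF 20384

Regular income tax:
  CHF 24000 × 10% = CHF 2400
  CHF 52000 × 22% = CHF 11440
  CHF 26000 × 33% = CHF 8580
  CHF 12000 × 40% = CHF 4800
  → CHF 27220

CHF 27220 > CHF 20384, so the regular income tax governs.

CHF 27220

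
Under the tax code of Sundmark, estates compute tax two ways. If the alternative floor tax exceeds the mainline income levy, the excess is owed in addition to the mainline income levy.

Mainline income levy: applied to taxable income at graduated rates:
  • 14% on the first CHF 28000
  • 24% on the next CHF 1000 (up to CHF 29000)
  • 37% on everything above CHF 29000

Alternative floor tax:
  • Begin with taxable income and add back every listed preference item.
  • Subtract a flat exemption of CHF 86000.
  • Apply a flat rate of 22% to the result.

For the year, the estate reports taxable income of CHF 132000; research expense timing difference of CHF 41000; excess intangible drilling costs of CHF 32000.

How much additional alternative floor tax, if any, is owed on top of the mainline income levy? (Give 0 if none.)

Alternative floor tax:
  Adjusted income: CHF 132000 + CHF 41000 + CHF 32000 = CHF 205000
  Less exemption CHF 86000 → base CHF 119000
  CHF 119000 × 22% = CHF 26180

Mainline income levy:
  CHF 28000 × 14% = CHF 3920
  CHF 1000 × 24% = CHF 240
  CHF 103000 × 37% = CHF 38110
  → CHF 42270

CHF 26180 ≤ CHF 42270, so no add-on is due.

CHF 0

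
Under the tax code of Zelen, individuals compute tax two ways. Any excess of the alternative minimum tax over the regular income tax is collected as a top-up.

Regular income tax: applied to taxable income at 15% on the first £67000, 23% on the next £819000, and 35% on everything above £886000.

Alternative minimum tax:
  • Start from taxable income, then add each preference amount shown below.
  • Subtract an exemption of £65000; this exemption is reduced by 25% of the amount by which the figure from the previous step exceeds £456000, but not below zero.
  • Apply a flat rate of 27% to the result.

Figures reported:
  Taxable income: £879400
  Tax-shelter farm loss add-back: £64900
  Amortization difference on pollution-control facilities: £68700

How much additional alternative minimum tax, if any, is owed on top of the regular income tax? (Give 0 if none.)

£76608

Alternative minimum tax:
  Adjusted income: £879400 + £64900 + £68700 = £1013000
  Exemption: 25% × (£1013000 − £456000) = £139250 ≥ £65000, so the exemption is fully phased out
  Base: £1013000 − £0 = £1013000
  £1013000 × 27% = £273510

Regular income tax:
  £67000 × 15% = £10050
  £812400 × 23% = £186852
  → £196902

Excess of alternative minimum tax over regular income tax: £273510 − £196902 = £76608.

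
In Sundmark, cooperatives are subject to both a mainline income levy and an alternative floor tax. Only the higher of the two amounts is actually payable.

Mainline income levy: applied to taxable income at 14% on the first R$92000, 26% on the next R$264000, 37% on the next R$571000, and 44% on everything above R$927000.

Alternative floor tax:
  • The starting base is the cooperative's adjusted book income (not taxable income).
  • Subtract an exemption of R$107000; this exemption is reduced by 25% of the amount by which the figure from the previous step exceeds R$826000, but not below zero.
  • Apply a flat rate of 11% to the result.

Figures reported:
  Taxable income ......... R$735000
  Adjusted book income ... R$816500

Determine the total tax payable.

R$221750

Mainline income levy:
  R$92000 × 14% = R$12880
  R$264000 × 26% = R$68640
  R$379000 × 37% = R$140230
  → R$221750

Alternative floor tax:
  Base (adjusted book income): R$816500
  Exemption: R$816500 ≤ R$826000, so full R$107000 applies
  Base: R$816500 − R$107000 = R$709500
  R$709500 × 11% = R$78045

R$221750 > R$78045, so the mainline income levy governs.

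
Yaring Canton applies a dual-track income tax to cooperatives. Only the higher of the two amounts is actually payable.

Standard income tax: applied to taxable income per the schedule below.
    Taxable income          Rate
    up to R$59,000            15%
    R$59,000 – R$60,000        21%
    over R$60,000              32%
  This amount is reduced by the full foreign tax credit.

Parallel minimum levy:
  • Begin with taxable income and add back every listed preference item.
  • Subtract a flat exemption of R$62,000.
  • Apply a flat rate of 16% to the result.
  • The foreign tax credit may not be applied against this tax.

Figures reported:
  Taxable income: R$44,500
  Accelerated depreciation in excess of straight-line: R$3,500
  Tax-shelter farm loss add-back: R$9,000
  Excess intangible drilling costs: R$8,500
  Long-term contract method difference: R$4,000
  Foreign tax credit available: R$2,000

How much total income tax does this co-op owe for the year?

R$4,675

Standard income tax:
  R$44,500 × 15% = R$6,675
  Less foreign tax credit R$2,000 → R$4,675

Parallel minimum levy:
  Adjusted income: R$44,500 + R$3,500 + R$9,000 + R$8,500 + R$4,000 = R$69,500
  Less exemption R$62,000 → base R$7,500
  R$7,500 × 16% = R$1,200

R$4,675 > R$1,200, so the standard income tax governs.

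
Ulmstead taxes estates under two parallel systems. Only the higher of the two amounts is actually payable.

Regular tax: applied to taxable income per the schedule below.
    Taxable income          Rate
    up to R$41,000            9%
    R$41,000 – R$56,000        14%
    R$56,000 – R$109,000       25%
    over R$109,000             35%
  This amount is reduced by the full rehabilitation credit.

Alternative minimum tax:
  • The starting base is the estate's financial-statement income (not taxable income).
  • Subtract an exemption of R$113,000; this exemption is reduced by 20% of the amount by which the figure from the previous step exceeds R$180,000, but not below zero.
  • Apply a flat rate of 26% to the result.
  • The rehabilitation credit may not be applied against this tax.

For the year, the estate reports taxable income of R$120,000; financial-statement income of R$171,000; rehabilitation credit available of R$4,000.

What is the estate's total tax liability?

Regular tax:
  R$41,000 × 9% = R$3,690
  R$15,000 × 14% = R$2,100
  R$53,000 × 25% = R$13,250
  R$11,000 × 35% = R$3,850
  → R$22,890
  Less rehabilitation credit R$4,000 → R$18,890

Alternative minimum tax:
  Base (financial-statement income): R$171,000
  Exemption: R$171,000 ≤ R$180,000, so full R$113,000 applies
  Base: R$171,000 − R$113,000 = R$58,000
  R$58,000 × 26% = R$15,080

R$18,890 > R$15,080, so the regular tax governs.

R$18,890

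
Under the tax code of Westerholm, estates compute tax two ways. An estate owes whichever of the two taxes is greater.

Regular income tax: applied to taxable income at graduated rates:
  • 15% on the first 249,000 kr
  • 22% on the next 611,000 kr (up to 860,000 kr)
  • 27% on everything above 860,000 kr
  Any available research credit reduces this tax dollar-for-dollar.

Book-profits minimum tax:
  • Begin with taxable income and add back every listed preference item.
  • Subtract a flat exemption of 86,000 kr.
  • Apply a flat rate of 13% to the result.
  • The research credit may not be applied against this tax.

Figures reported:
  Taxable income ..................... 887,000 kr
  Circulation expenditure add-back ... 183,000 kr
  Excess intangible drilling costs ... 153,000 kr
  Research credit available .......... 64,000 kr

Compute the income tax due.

Regular income tax:
  249,000 kr × 15% = 37,350 kr
  611,000 kr × 22% = 134,420 kr
  27,000 kr × 27% = 7,290 kr
  → 179,060 kr
  Less research credit 64,000 kr → 115,060 kr

Book-profits minimum tax:
  Adjusted income: 887,000 kr + 183,000 kr + 153,000 kr = 1,223,000 kr
  Less exemption 86,000 kr → base 1,137,000 kr
  1,137,000 kr × 13% = 147,810 kr

147,810 kr > 115,060 kr, so the book-profits minimum tax is the binding amount.

147,810 kr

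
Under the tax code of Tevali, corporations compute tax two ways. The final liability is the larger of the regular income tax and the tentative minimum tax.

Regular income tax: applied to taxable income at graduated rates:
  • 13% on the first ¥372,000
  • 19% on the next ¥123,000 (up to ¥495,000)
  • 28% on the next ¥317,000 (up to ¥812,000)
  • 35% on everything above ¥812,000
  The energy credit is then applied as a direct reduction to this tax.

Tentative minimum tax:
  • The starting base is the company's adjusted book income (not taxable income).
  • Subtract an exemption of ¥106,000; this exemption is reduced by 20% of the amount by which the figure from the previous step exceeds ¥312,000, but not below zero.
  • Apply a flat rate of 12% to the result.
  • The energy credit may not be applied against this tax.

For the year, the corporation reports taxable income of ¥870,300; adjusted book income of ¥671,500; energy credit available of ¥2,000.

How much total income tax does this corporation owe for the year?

Tentative minimum tax:
  Base (adjusted book income): ¥671,500
  Exemption: ¥106,000 − 20% × (¥671,500 − ¥312,000) = ¥106,000 − ¥71,900 = ¥34,100
  Base: ¥671,500 − ¥34,100 = ¥637,400
  ¥637,400 × 12% = ¥76,488

Regular income tax:
  ¥372,000 × 13% = ¥48,360
  ¥123,000 × 19% = ¥23,370
  ¥317,000 × 28% = ¥88,760
  ¥58,300 × 35% = ¥20,405
  → ¥180,895
  Less energy credit ¥2,000 → ¥178,895

¥178,895 > ¥76,488, so the regular income tax governs.

¥178,895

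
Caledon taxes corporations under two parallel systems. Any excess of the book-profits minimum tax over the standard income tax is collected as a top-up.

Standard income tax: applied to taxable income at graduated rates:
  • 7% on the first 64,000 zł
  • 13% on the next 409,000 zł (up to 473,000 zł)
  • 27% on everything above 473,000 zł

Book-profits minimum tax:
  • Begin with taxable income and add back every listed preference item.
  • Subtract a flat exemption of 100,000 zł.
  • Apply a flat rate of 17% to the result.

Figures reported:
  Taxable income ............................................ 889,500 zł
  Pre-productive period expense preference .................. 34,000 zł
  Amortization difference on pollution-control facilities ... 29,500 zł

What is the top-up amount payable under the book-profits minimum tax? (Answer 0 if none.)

0 zł

Standard income tax:
  64,000 zł × 7% = 4,480 zł
  409,000 zł × 13% = 53,170 zł
  416,500 zł × 27% = 112,455 zł
  → 170,105 zł

Book-profits minimum tax:
  Adjusted income: 889,500 zł + 34,000 zł + 29,500 zł = 953,000 zł
  Less exemption 100,000 zł → base 853,000 zł
  853,000 zł × 17% = 145,010 zł

145,010 zł ≤ 170,105 zł, so no add-on is due.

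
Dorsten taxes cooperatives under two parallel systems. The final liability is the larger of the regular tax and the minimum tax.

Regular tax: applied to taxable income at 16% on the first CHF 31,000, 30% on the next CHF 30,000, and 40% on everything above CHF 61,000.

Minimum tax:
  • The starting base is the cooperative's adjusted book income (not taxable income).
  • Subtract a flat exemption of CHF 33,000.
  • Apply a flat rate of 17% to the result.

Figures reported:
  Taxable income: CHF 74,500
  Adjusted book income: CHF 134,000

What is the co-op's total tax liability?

Minimum tax:
  Base (adjusted book income): CHF 134,000
  Less exemption CHF 33,000 → base CHF 101,000
  CHF 101,000 × 17% = CHF 17,170

Regular tax:
  CHF 31,000 × 16% = CHF 4,960
  CHF 30,000 × 30% = CHF 9,000
  CHF 13,500 × 40% = CHF 5,400
  → CHF 19,360

CHF 19,360 > CHF 17,170, so the regular tax governs.

CHF 19,360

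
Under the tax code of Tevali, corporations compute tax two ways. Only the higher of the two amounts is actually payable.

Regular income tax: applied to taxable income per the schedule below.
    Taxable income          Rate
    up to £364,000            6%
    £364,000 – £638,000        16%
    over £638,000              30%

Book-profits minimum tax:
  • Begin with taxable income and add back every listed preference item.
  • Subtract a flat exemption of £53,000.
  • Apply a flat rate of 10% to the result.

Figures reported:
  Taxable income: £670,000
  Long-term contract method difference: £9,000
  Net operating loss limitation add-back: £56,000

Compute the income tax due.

£75,280

Regular income tax:
  £364,000 × 6% = £21,840
  £274,000 × 16% = £43,840
  £32,000 × 30% = £9,600
  → £75,280

Book-profits minimum tax:
  Adjusted income: £670,000 + £9,000 + £56,000 = £735,000
  Less exemption £53,000 → base £682,000
  £682,000 × 10% = £68,200

£75,280 > £68,200, so the regular income tax governs.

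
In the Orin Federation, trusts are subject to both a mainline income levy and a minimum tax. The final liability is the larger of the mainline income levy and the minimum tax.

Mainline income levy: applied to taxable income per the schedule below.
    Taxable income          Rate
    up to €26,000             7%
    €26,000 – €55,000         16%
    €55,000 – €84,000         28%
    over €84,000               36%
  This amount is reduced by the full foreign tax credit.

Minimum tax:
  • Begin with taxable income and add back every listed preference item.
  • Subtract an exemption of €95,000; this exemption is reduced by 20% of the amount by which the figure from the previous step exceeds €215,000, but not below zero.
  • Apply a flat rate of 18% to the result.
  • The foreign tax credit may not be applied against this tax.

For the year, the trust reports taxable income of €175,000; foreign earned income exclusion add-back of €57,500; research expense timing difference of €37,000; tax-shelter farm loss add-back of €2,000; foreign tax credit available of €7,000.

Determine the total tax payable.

€40,340

Mainline income levy:
  €26,000 × 7% = €1,820
  €29,000 × 16% = €4,640
  €29,000 × 28% = €8,120
  €91,000 × 36% = €32,760
  → €47,340
  Less foreign tax credit €7,000 → €40,340

Minimum tax:
  Adjusted income: €175,000 + €57,500 + €37,000 + €2,000 = €271,500
  Exemption: €95,000 − 20% × (€271,500 − €215,000) = €95,000 − €11,300 = €83,700
  Base: €271,500 − €83,700 = €187,800
  €187,800 × 18% = €33,804

€40,340 > €33,804, so the mainline income levy governs.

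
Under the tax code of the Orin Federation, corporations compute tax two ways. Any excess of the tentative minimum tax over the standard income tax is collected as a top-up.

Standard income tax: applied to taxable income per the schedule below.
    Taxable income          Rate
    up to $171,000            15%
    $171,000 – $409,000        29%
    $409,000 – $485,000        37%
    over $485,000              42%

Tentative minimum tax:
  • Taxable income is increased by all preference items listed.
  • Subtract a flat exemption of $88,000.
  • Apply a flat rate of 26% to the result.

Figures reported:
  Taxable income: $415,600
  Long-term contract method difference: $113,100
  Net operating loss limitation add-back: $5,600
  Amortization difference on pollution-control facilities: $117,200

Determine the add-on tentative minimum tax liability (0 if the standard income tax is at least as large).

$49,398

Standard income tax:
  $171,000 × 15% = $25,650
  $238,000 × 29% = $69,020
  $6,600 × 37% = $2,442
  → $97,112

Tentative minimum tax:
  Adjusted income: $415,600 + $113,100 + $5,600 + $117,200 = $651,500
  Less exemption $88,000 → base $563,500
  $563,500 × 26% = $146,510

Excess of tentative minimum tax over standard income tax: $146,510 − $97,112 = $49,398.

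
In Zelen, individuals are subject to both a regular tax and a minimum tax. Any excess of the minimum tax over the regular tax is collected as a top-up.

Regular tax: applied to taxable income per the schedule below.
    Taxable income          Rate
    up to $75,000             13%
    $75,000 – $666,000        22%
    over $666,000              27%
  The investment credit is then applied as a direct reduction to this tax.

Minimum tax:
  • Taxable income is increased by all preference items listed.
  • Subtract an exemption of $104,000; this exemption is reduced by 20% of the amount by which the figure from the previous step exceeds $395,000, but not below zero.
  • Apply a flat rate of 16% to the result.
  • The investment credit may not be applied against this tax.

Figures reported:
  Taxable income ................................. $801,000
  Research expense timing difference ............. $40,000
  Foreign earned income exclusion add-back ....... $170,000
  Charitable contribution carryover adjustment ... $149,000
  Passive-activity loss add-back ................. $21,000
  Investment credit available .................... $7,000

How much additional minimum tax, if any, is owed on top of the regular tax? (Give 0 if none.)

$19,740

Minimum tax:
  Adjusted income: $801,000 + $40,000 + $170,000 + $149,000 + $21,000 = $1,181,000
  Exemption: 20% × ($1,181,000 − $395,000) = $157,200 ≥ $104,000, so the exemption is fully phased out
  Base: $1,181,000 − $0 = $1,181,000
  $1,181,000 × 16% = $188,960

Regular tax:
  $75,000 × 13% = $9,750
  $591,000 × 22% = $130,020
  $135,000 × 27% = $36,450
  → $176,220
  Less investment credit $7,000 → $169,220

Excess of minimum tax over regular tax: $188,960 − $169,220 = $19,740.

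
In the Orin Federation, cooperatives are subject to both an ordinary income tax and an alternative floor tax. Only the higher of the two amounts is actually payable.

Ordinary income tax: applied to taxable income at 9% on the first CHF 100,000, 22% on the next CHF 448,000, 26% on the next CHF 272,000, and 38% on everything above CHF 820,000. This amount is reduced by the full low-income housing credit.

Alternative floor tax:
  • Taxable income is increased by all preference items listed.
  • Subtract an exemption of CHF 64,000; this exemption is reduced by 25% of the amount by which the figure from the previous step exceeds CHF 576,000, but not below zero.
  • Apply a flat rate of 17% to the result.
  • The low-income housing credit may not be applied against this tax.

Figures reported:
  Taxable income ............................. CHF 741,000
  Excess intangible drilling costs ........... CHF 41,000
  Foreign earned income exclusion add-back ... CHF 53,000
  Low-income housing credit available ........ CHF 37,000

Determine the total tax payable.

Ordinary income tax:
  CHF 100,000 × 9% = CHF 9,000
  CHF 448,000 × 22% = CHF 98,560
  CHF 193,000 × 26% = CHF 50,180
  → CHF 157,740
  Less low-income housing credit CHF 37,000 → CHF 120,740

Alternative floor tax:
  Adjusted income: CHF 741,000 + CHF 41,000 + CHF 53,000 = CHF 835,000
  Exemption: 25% × (CHF 835,000 − CHF 576,000) = CHF 64,750 ≥ CHF 64,000, so the exemption is fully phased out
  Base: CHF 835,000 − CHF 0 = CHF 835,000
  CHF 835,000 × 17% = CHF 141,950

CHF 141,950 > CHF 120,740, so the alternative floor tax is the binding amount.

CHF 141,950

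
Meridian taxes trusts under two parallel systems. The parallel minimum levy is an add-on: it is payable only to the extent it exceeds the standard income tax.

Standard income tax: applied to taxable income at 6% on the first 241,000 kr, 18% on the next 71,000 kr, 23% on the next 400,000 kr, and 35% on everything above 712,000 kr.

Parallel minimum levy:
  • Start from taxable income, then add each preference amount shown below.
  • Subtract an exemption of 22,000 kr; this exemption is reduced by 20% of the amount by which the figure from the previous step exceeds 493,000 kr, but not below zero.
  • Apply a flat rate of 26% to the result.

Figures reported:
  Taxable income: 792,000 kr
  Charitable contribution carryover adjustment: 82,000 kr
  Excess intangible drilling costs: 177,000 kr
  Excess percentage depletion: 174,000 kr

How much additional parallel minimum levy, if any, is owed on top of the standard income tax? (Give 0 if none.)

171,260 kr

Standard income tax:
  241,000 kr × 6% = 14,460 kr
  71,000 kr × 18% = 12,780 kr
  400,000 kr × 23% = 92,000 kr
  80,000 kr × 35% = 28,000 kr
  → 147,240 kr

Parallel minimum levy:
  Adjusted income: 792,000 kr + 82,000 kr + 177,000 kr + 174,000 kr = 1,225,000 kr
  Exemption: 20% × (1,225,000 kr − 493,000 kr) = 146,400 kr ≥ 22,000 kr, so the exemption is fully phased out
  Base: 1,225,000 kr − 0 kr = 1,225,000 kr
  1,225,000 kr × 26% = 318,500 kr

Excess of parallel minimum levy over standard income tax: 318,500 kr − 147,240 kr = 171,260 kr.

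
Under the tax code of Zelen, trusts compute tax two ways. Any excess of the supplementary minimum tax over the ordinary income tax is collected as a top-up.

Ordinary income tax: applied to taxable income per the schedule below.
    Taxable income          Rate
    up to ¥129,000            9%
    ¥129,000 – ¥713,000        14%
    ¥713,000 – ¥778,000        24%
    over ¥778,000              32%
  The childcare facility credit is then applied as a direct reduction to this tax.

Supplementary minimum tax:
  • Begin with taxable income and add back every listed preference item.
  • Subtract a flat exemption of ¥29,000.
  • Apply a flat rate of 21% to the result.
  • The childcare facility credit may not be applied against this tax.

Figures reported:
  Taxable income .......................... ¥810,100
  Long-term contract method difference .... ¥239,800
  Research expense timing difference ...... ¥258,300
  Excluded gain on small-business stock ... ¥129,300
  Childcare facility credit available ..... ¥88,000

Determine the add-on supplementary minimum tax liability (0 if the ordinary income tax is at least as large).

Ordinary income tax:
  ¥129,000 × 9% = ¥11,610
  ¥584,000 × 14% = ¥81,760
  ¥65,000 × 24% = ¥15,600
  ¥32,100 × 32% = ¥10,272
  → ¥119,242
  Less childcare facility credit ¥88,000 → ¥31,242

Supplementary minimum tax:
  Adjusted income: ¥810,100 + ¥239,800 + ¥258,300 + ¥129,300 = ¥1,437,500
  Less exemption ¥29,000 → base ¥1,408,500
  ¥1,408,500 × 21% = ¥295,785

Excess of supplementary minimum tax over ordinary income tax: ¥295,785 − ¥31,242 = ¥264,543.

¥264,543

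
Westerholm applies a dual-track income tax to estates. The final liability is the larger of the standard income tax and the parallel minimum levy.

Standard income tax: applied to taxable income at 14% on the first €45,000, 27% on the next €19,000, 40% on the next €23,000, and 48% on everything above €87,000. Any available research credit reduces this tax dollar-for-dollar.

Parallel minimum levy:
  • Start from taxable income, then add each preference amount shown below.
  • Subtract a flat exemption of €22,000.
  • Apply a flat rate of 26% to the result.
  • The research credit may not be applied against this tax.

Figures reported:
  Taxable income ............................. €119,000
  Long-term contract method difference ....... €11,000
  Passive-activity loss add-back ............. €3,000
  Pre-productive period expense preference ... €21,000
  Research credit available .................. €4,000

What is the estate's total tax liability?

€34,320

Standard income tax:
  €45,000 × 14% = €6,300
  €19,000 × 27% = €5,130
  €23,000 × 40% = €9,200
  €32,000 × 48% = €15,360
  → €35,990
  Less research credit €4,000 → €31,990

Parallel minimum levy:
  Adjusted income: €119,000 + €11,000 + €3,000 + €21,000 = €154,000
  Less exemption €22,000 → base €132,000
  €132,000 × 26% = €34,320

€34,320 > €31,990, so the parallel minimum levy is the binding amount.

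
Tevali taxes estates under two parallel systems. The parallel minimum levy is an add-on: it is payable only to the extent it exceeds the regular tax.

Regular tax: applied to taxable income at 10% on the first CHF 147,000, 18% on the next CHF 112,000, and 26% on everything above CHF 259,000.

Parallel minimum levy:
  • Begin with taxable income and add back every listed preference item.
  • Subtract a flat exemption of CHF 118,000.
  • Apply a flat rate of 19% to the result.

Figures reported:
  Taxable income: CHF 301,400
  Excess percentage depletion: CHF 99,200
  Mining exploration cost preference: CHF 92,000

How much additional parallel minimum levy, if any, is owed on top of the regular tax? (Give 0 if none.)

CHF 25,290

Regular tax:
  CHF 147,000 × 10% = CHF 14,700
  CHF 112,000 × 18% = CHF 20,160
  CHF 42,400 × 26% = CHF 11,024
  → CHF 45,884

Parallel minimum levy:
  Adjusted income: CHF 301,400 + CHF 99,200 + CHF 92,000 = CHF 492,600
  Less exemption CHF 118,000 → base CHF 374,600
  CHF 374,600 × 19% = CHF 71,174

Excess of parallel minimum levy over regular tax: CHF 71,174 − CHF 45,884 = CHF 25,290.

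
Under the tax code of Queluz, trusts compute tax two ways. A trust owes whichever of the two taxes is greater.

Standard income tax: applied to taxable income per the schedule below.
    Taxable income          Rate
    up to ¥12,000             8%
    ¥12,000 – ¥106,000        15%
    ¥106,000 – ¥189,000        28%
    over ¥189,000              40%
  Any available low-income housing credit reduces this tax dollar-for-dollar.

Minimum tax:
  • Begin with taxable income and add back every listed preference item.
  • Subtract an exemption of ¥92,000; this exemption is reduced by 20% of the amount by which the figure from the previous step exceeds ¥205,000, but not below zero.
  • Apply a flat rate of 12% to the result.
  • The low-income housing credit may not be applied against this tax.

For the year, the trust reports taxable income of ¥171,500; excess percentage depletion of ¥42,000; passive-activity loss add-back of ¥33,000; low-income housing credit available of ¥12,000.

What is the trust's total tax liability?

Minimum tax:
  Adjusted income: ¥171,500 + ¥42,000 + ¥33,000 = ¥246,500
  Exemption: ¥92,000 − 20% × (¥246,500 − ¥205,000) = ¥92,000 − ¥8,300 = ¥83,700
  Base: ¥246,500 − ¥83,700 = ¥162,800
  ¥162,800 × 12% = ¥19,536

Standard income tax:
  ¥12,000 × 8% = ¥960
  ¥94,000 × 15% = ¥14,100
  ¥65,500 × 28% = ¥18,340
  → ¥33,400
  Less low-income housing credit ¥12,000 → ¥21,400

¥21,400 > ¥19,536, so the standard income tax governs.

¥21,400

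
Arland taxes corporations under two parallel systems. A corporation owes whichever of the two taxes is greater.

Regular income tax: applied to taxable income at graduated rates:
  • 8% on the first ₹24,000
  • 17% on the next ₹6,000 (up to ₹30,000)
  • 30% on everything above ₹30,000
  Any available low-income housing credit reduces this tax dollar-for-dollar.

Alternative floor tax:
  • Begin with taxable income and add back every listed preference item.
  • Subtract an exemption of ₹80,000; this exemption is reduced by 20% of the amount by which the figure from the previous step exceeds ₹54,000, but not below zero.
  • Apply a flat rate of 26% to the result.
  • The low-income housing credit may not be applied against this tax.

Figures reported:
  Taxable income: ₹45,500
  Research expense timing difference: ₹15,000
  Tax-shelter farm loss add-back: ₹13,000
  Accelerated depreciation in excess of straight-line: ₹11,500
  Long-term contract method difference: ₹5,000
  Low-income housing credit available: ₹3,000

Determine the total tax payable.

₹4,590

Regular income tax:
  ₹24,000 × 8% = ₹1,920
  ₹6,000 × 17% = ₹1,020
  ₹15,500 × 30% = ₹4,650
  → ₹7,590
  Less low-income housing credit ₹3,000 → ₹4,590

Alternative floor tax:
  Adjusted income: ₹45,500 + ₹15,000 + ₹13,000 + ₹11,500 + ₹5,000 = ₹90,000
  Exemption: ₹80,000 − 20% × (₹90,000 − ₹54,000) = ₹80,000 − ₹7,200 = ₹72,800
  Base: ₹90,000 − ₹72,800 = ₹17,200
  ₹17,200 × 26% = ₹4,472

₹4,590 > ₹4,472, so the regular income tax governs.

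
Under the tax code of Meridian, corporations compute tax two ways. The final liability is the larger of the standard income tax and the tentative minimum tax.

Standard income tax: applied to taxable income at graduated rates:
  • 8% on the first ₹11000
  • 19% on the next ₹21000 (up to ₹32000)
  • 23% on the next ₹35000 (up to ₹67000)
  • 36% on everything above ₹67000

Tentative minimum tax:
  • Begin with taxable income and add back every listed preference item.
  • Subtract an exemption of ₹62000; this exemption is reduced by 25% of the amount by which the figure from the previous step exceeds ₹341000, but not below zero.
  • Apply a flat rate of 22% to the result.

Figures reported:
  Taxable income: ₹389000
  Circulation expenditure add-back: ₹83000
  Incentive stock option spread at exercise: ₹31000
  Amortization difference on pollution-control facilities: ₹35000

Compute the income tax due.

₹128840

Tentative minimum tax:
  Adjusted income: ₹389000 + ₹83000 + ₹31000 + ₹35000 = ₹538000
  Exemption: ₹62000 − 25% × (₹538000 − ₹341000) = ₹62000 − ₹49250 = ₹12750
  Base: ₹538000 − ₹12750 = ₹525250
  ₹525250 × 22% = ₹115555

Standard income tax:
  ₹11000 × 8% = ₹880
  ₹21000 × 19% = ₹3990
  ₹35000 × 23% = ₹8050
  ₹322000 × 36% = ₹115920
  → ₹128840

₹128840 > ₹115555, so the standard income tax governs.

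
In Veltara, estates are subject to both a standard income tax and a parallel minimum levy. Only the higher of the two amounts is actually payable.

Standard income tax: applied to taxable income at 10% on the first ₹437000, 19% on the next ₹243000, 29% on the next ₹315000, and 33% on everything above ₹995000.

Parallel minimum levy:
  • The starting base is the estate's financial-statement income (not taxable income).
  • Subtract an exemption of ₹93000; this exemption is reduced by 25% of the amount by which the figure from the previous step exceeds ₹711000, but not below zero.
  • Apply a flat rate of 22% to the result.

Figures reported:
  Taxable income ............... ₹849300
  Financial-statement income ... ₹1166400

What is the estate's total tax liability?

₹256608

Parallel minimum levy:
  Base (financial-statement income): ₹1166400
  Exemption: 25% × (₹1166400 − ₹711000) = ₹113850 ≥ ₹93000, so the exemption is fully phased out
  Base: ₹1166400 − ₹0 = ₹1166400
  ₹1166400 × 22% = ₹256608

Standard income tax:
  ₹437000 × 10% = ₹43700
  ₹243000 × 19% = ₹46170
  ₹169300 × 29% = ₹49097
  → ₹138967

₹256608 > ₹138967, so the parallel minimum levy is the binding amount.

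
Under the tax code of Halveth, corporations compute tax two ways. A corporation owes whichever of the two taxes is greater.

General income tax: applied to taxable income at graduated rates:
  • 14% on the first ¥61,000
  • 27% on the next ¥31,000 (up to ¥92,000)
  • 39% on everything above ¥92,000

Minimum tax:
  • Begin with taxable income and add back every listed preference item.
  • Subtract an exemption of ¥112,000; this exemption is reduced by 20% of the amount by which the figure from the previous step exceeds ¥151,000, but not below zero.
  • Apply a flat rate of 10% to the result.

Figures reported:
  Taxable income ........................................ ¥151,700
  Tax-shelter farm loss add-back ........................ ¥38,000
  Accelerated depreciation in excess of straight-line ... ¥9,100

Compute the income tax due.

¥40,193

Minimum tax:
  Adjusted income: ¥151,700 + ¥38,000 + ¥9,100 = ¥198,800
  Exemption: ¥112,000 − 20% × (¥198,800 − ¥151,000) = ¥112,000 − ¥9,560 = ¥102,440
  Base: ¥198,800 − ¥102,440 = ¥96,360
  ¥96,360 × 10% = ¥9,636

General income tax:
  ¥61,000 × 14% = ¥8,540
  ¥31,000 × 27% = ¥8,370
  ¥59,700 × 39% = ¥23,283
  → ¥40,193

¥40,193 > ¥9,636, so the general income tax governs.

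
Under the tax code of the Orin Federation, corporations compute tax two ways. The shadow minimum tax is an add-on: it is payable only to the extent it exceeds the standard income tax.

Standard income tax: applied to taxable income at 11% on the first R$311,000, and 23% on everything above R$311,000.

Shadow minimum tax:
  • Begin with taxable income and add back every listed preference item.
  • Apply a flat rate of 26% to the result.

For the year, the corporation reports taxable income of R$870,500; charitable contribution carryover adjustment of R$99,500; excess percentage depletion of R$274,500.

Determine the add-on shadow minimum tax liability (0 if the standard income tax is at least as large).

Standard income tax:
  R$311,000 × 11% = R$34,210
  R$559,500 × 23% = R$128,685
  → R$162,895

Shadow minimum tax:
  Adjusted income: R$870,500 + R$99,500 + R$274,500 = R$1,244,500
  R$1,244,500 × 26% = R$323,570

Excess of shadow minimum tax over standard income tax: R$323,570 − R$162,895 = R$160,675.

R$160,675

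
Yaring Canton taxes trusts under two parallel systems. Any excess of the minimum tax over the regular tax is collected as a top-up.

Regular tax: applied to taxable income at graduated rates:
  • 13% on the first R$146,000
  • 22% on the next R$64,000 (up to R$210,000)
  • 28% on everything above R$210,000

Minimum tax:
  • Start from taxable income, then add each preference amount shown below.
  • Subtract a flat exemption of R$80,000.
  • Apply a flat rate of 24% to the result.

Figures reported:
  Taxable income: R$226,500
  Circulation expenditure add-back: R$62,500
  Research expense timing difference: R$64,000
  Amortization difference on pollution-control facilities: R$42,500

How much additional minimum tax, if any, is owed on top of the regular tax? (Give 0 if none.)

R$38,040

Regular tax:
  R$146,000 × 13% = R$18,980
  R$64,000 × 22% = R$14,080
  R$16,500 × 28% = R$4,620
  → R$37,680

Minimum tax:
  Adjusted income: R$226,500 + R$62,500 + R$64,000 + R$42,500 = R$395,500
  Less exemption R$80,000 → base R$315,500
  R$315,500 × 24% = R$75,720

Excess of minimum tax over regular tax: R$75,720 − R$37,680 = R$38,040.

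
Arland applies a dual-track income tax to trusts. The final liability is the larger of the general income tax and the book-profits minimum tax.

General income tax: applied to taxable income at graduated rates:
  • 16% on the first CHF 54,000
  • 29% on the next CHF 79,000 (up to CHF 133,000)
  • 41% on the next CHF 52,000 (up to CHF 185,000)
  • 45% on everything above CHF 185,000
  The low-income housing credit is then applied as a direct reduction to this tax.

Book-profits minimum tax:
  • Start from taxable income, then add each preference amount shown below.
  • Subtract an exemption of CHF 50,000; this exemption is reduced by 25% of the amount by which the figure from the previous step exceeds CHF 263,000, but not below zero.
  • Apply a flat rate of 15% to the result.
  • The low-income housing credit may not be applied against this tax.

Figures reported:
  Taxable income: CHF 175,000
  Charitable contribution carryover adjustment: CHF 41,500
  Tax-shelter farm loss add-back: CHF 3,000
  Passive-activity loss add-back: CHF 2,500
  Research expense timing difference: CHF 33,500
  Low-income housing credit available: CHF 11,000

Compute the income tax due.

CHF 37,770

General income tax:
  CHF 54,000 × 16% = CHF 8,640
  CHF 79,000 × 29% = CHF 22,910
  CHF 42,000 × 41% = CHF 17,220
  → CHF 48,770
  Less low-income housing credit CHF 11,000 → CHF 37,770

Book-profits minimum tax:
  Adjusted income: CHF 175,000 + CHF 41,500 + CHF 3,000 + CHF 2,500 + CHF 33,500 = CHF 255,500
  Exemption: CHF 255,500 ≤ CHF 263,000, so full CHF 50,000 applies
  Base: CHF 255,500 − CHF 50,000 = CHF 205,500
  CHF 205,500 × 15% = CHF 30,825

CHF 37,770 > CHF 30,825, so the general income tax governs.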